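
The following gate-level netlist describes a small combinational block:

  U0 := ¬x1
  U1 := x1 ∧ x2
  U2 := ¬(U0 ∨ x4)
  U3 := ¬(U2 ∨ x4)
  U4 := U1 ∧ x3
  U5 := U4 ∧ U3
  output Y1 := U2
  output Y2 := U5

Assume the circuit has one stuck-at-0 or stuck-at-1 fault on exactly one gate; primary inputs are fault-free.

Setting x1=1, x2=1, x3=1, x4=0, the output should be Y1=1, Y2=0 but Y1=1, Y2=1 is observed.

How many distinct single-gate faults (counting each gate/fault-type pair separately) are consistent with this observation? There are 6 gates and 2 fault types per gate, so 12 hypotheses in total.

2

Fault-free: U0=0, U1=1, U2=1, U3=0, U4=1, U5=0 → Y1=1, Y2=0. Observed Y1=1, Y2=1.
  U0 stuck-at-0: output Y1=1, Y2=0 ✗
  U0 stuck-at-1: output Y1=0, Y2=1 ✗
  U1 stuck-at-0: output Y1=1, Y2=0 ✗
  U1 stuck-at-1: output Y1=1, Y2=0 ✗
  U2 stuck-at-0: output Y1=0, Y2=1 ✗
  U2 stuck-at-1: output Y1=1, Y2=0 ✗
  U3 stuck-at-0: output Y1=1, Y2=0 ✗
  U3 stuck-at-1: output Y1=1, Y2=1 ✓
  U4 stuck-at-0: output Y1=1, Y2=0 ✗
  U4 stuck-at-1: output Y1=1, Y2=0 ✗
  U5 stuck-at-0: output Y1=1, Y2=0 ✗
  U5 stuck-at-1: output Y1=1, Y2=1 ✓
Consistent faults: {U3 stuck-at-1, U5 stuck-at-1} — 2 in all.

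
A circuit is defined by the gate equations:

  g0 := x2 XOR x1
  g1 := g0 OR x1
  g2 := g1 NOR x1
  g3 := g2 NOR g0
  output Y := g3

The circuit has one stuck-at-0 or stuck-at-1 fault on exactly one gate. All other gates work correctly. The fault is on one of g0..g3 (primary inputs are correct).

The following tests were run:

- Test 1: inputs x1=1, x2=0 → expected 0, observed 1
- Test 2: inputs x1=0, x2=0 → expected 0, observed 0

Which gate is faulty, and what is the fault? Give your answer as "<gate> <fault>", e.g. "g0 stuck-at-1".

g0 stuck-at-0

Fault-free values for test 1 (x1=1, x2=0): g0=1, g1=1, g2=0, g3=0, giving Y=0. Observed 1.
Test 1: faults giving observed 1 are {g0 stuck-at-0, g3 stuck-at-1}.
Test 2 (x1=0, x2=0): fault-free g0=0, g1=0, g2=1, g3=0 → 0; observed 0. Eliminates g3 stuck-at-1.
Only g0 stuck-at-0 is consistent with every test.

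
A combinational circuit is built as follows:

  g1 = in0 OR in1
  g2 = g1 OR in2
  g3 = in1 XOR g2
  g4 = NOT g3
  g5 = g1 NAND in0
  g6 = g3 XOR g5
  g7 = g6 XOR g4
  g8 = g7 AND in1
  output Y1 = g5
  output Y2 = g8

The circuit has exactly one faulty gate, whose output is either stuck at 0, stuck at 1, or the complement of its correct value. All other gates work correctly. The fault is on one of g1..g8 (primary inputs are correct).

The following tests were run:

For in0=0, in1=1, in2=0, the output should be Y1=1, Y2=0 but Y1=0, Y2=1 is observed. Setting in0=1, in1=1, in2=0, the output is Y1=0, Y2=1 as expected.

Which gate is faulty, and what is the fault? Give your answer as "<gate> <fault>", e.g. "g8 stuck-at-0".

Fault-free values for test 1 (in0=0, in1=1, in2=0): g1=1, g2=1, g3=0, g4=1, g5=1, g6=1, g7=0, g8=0, giving Y1=1, Y2=0. Observed Y1=0, Y2=1.
Test 1: faults giving observed Y1=0, Y2=1 are {g5 stuck-at-0, g5 inverted output}.
Test 2 (in0=1, in1=1, in2=0): fault-free g1=1, g2=1, g3=0, g4=1, g5=0, g6=0, g7=1, g8=1 → Y1=0, Y2=1; observed Y1=0, Y2=1. Eliminates g5 inverted output.
Only g5 stuck-at-0 is consistent with every test.

g5 stuck-at-0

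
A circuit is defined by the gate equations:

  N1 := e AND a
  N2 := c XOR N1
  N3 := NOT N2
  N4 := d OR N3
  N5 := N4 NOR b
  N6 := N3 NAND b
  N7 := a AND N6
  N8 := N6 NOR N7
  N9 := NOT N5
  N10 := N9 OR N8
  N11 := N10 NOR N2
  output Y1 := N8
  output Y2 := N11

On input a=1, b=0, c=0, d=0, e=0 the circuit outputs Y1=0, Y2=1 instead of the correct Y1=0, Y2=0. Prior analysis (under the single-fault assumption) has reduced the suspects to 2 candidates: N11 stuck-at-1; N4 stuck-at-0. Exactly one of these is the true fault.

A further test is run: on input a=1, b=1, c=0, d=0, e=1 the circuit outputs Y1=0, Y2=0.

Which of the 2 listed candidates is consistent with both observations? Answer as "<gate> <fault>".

Evaluate each candidate on input a=1, b=1, c=0, d=0, e=1:
  N11 stuck-at-1: N1=1, N2=1, N3=0, N4=0, N5=0, N6=1, N7=1, N8=0, N9=1, N10=1, N11=1 [stuck-at-1] → Y1=0, Y2=1 — eliminated
  N4 stuck-at-0: N1=1, N2=1, N3=0, N4=0 [stuck-at-0], N5=0, N6=1, N7=1, N8=0, N9=1, N10=1, N11=0 → Y1=0, Y2=0 — matches
Only N4 stuck-at-0 reproduces the observed Y1=0, Y2=0.

N4 stuck-at-0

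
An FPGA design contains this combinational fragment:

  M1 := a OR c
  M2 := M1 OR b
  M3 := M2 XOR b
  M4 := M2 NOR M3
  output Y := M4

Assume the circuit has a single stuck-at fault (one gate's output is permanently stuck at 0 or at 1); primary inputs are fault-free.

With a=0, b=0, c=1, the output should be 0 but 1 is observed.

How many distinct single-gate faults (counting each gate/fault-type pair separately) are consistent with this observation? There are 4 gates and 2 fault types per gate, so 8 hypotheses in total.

Fault-free: M1=1, M2=1, M3=1, M4=0 → 0. Observed 1.
  M1 stuck-at-0: output 1 ✓
  M1 stuck-at-1: output 0 ✗
  M2 stuck-at-0: output 1 ✓
  M2 stuck-at-1: output 0 ✗
  M3 stuck-at-0: output 0 ✗
  M3 stuck-at-1: output 0 ✗
  M4 stuck-at-0: output 0 ✗
  M4 stuck-at-1: output 1 ✓
Consistent faults: {M1 stuck-at-0, M2 stuck-at-0, M4 stuck-at-1} — 3 in all.

3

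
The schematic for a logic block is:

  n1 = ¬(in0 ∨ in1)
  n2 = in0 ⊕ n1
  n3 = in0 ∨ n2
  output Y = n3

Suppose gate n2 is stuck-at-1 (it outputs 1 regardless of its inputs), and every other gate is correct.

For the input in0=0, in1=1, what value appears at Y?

1

Propagate with n2 forced: n1=0, n2=1 [stuck-at-1], n3=1.
So Y = 1. (Without the fault it would be 0.)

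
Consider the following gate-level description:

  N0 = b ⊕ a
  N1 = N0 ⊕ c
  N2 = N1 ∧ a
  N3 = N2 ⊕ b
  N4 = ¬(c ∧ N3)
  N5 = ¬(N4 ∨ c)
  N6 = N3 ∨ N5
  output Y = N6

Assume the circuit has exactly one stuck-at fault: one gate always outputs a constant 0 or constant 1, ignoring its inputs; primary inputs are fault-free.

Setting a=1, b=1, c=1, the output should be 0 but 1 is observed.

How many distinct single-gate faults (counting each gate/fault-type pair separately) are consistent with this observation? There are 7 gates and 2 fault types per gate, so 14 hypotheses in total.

Fault-free: N0=0, N1=1, N2=1, N3=0, N4=1, N5=0, N6=0 → 0. Observed 1.
  N0 stuck-at-0: output 0 ✗
  N0 stuck-at-1: output 1 ✓
  N1 stuck-at-0: output 1 ✓
  N1 stuck-at-1: output 0 ✗
  N2 stuck-at-0: output 1 ✓
  N2 stuck-at-1: output 0 ✗
  N3 stuck-at-0: output 0 ✗
  N3 stuck-at-1: output 1 ✓
  N4 stuck-at-0: output 0 ✗
  N4 stuck-at-1: output 0 ✗
  N5 stuck-at-0: output 0 ✗
  N5 stuck-at-1: output 1 ✓
  N6 stuck-at-0: output 0 ✗
  N6 stuck-at-1: output 1 ✓
Consistent faults: {N0 stuck-at-1, N1 stuck-at-0, N2 stuck-at-0, N3 stuck-at-1, N5 stuck-at-1, N6 stuck-at-1} — 6 in all.

6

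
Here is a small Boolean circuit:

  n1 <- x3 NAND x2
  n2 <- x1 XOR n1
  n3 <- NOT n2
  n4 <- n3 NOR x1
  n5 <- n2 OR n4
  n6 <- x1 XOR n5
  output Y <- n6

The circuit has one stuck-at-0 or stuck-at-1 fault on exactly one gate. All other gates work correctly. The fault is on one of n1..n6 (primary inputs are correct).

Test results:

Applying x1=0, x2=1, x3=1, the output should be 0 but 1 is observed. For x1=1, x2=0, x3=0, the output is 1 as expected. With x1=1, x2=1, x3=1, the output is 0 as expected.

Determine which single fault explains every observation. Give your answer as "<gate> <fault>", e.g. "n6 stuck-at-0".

Fault-free values for test 1 (x1=0, x2=1, x3=1): n1=0, n2=0, n3=1, n4=0, n5=0, n6=0, giving Y=0. Observed 1.
Test 1: faults giving observed 1 are {n1 stuck-at-1, n2 stuck-at-1, n3 stuck-at-0, n4 stuck-at-1, n5 stuck-at-1, n6 stuck-at-1}.
Test 2 (x1=1, x2=0, x3=0): fault-free n1=1, n2=0, n3=1, n4=0, n5=0, n6=1 → 1; observed 1. Eliminates n2 stuck-at-1, n4 stuck-at-1, n5 stuck-at-1.
Test 3 (x1=1, x2=1, x3=1): fault-free n1=0, n2=1, n3=0, n4=0, n5=1, n6=0 → 0; observed 0. Eliminates n1 stuck-at-1, n6 stuck-at-1.
Only n3 stuck-at-0 is consistent with every test.

n3 stuck-at-0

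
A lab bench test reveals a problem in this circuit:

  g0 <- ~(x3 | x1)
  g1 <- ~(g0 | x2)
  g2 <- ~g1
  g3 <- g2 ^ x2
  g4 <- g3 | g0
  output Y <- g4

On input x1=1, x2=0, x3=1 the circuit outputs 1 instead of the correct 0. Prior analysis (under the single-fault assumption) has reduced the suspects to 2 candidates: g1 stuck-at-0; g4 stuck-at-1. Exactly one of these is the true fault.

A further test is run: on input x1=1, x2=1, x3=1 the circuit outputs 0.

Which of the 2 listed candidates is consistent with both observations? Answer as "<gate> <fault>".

g1 stuck-at-0

Evaluate each candidate on input x1=1, x2=1, x3=1:
  g1 stuck-at-0: g0=0, g1=0 [stuck-at-0], g2=1, g3=0, g4=0 → 0 — matches
  g4 stuck-at-1: g0=0, g1=0, g2=1, g3=0, g4=1 [stuck-at-1] → 1 — eliminated
Only g1 stuck-at-0 reproduces the observed 0.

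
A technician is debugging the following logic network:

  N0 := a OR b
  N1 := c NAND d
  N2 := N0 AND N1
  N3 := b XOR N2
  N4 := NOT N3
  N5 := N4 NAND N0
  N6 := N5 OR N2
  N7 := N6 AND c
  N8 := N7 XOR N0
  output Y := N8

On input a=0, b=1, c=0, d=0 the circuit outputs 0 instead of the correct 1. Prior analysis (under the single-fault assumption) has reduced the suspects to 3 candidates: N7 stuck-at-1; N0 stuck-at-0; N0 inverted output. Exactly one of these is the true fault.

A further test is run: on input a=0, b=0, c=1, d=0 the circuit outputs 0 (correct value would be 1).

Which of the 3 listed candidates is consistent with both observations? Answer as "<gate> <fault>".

Evaluate each candidate on input a=0, b=0, c=1, d=0:
  N7 stuck-at-1: N0=0, N1=1, N2=0, N3=0, N4=1, N5=1, N6=1, N7=1 [stuck-at-1], N8=1 → 1 — eliminated
  N0 stuck-at-0: N0=0 [stuck-at-0], N1=1, N2=0, N3=0, N4=1, N5=1, N6=1, N7=1, N8=1 → 1 — eliminated
  N0 inverted output: N0=1 [inverted output], N1=1, N2=1, N3=1, N4=0, N5=1, N6=1, N7=1, N8=0 → 0 — matches
Only N0 inverted output reproduces the observed 0.

N0 inverted output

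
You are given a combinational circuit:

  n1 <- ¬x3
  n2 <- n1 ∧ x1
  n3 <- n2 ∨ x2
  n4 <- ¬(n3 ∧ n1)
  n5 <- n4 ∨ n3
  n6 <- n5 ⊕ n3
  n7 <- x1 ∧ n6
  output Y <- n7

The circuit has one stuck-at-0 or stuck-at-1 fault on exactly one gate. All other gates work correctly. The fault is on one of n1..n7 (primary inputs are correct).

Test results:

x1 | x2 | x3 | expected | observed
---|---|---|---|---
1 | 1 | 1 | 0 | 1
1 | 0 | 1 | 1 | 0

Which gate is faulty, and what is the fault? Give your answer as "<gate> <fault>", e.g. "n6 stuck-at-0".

n5 stuck-at-0

Fault-free values for test 1 (x1=1, x2=1, x3=1): n1=0, n2=0, n3=1, n4=1, n5=1, n6=0, n7=0, giving Y=0. Observed 1.
Test 1: faults giving observed 1 are {n3 stuck-at-0, n5 stuck-at-0, n6 stuck-at-1, n7 stuck-at-1}.
Test 2 (x1=1, x2=0, x3=1): fault-free n1=0, n2=0, n3=0, n4=1, n5=1, n6=1, n7=1 → 1; observed 0. Eliminates n3 stuck-at-0, n6 stuck-at-1, n7 stuck-at-1.
Only n5 stuck-at-0 is consistent with every test.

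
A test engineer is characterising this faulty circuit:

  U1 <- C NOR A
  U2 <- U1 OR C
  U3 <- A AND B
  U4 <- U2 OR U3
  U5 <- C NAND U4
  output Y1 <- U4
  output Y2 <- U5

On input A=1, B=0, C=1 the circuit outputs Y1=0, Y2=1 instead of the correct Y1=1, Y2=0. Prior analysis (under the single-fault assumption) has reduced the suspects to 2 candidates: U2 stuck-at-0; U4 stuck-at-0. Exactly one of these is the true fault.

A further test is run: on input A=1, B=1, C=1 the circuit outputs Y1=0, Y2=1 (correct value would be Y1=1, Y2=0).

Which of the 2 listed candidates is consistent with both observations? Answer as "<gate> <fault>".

Evaluate each candidate on input A=1, B=1, C=1:
  U2 stuck-at-0: U1=0, U2=0 [stuck-at-0], U3=1, U4=1, U5=0 → Y1=1, Y2=0 — eliminated
  U4 stuck-at-0: U1=0, U2=1, U3=1, U4=0 [stuck-at-0], U5=1 → Y1=0, Y2=1 — matches
Only U4 stuck-at-0 reproduces the observed Y1=0, Y2=1.

U4 stuck-at-0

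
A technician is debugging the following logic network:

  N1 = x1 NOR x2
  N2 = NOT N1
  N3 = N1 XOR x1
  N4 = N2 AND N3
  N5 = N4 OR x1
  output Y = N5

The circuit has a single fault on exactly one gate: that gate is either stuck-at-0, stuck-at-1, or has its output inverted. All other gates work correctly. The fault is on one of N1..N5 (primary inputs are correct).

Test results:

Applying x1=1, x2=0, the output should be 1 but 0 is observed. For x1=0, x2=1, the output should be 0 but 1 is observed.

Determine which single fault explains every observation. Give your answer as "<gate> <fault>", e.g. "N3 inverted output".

N5 inverted output

Fault-free values for test 1 (x1=1, x2=0): N1=0, N2=1, N3=1, N4=1, N5=1, giving Y=1. Observed 0.
Test 1: faults giving observed 0 are {N5 stuck-at-0, N5 inverted output}.
Test 2 (x1=0, x2=1): fault-free N1=0, N2=1, N3=0, N4=0, N5=0 → 0; observed 1. Eliminates N5 stuck-at-0.
Only N5 inverted output is consistent with every test.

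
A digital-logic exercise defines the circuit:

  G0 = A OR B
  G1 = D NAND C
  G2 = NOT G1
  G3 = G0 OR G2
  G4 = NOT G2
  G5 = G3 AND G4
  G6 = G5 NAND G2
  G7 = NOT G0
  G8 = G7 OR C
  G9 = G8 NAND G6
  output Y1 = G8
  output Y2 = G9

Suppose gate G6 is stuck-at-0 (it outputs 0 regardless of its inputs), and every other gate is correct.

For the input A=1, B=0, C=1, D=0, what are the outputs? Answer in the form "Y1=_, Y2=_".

Propagate with G6 forced: G0=1, G1=1, G2=0, G3=1, G4=1, G5=1, G6=0 [stuck-at-0], G7=0, G8=1, G9=1.
So the outputs are Y1=1, Y2=1. (Without the fault they would be Y1=1, Y2=0.)

Y1=1, Y2=1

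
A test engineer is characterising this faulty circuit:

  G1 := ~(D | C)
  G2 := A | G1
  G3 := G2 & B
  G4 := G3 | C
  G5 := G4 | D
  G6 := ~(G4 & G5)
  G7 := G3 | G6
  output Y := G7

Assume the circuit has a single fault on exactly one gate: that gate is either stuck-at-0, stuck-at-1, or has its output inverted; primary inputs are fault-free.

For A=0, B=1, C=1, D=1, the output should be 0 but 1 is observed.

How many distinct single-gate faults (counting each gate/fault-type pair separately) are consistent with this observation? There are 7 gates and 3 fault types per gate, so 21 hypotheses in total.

14

Fault-free: G1=0, G2=0, G3=0, G4=1, G5=1, G6=0, G7=0 → 0. Observed 1.
  G1: stuck-at-1, inverted output ✓; others ✗
  G2: stuck-at-1, inverted output ✓; others ✗
  G3: stuck-at-1, inverted output ✓; others ✗
  G4: stuck-at-0, inverted output ✓; others ✗
  G5: stuck-at-0, inverted output ✓; others ✗
  G6: stuck-at-1, inverted output ✓; others ✗
  G7: stuck-at-1, inverted output ✓; others ✗
Consistent faults: {G1 stuck-at-1, G1 inverted output, G2 stuck-at-1, G2 inverted output, G3 stuck-at-1, G3 inverted output, G4 stuck-at-0, G4 inverted output, G5 stuck-at-0, G5 inverted output, G6 stuck-at-1, G6 inverted output, G7 stuck-at-1, G7 inverted output} — 14 in all.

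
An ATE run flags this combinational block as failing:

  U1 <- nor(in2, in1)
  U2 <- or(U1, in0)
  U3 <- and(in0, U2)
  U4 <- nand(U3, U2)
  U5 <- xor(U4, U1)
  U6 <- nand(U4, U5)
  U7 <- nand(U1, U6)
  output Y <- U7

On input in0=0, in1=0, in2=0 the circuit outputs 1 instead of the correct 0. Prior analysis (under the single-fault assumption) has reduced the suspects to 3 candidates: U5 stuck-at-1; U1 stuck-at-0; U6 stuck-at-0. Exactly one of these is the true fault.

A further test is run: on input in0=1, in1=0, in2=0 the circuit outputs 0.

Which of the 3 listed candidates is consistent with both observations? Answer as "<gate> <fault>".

U5 stuck-at-1

Evaluate each candidate on input in0=1, in1=0, in2=0:
  U5 stuck-at-1: U1=1, U2=1, U3=1, U4=0, U5=1 [stuck-at-1], U6=1, U7=0 → 0 — matches
  U1 stuck-at-0: U1=0 [stuck-at-0], U2=1, U3=1, U4=0, U5=0, U6=1, U7=1 → 1 — eliminated
  U6 stuck-at-0: U1=1, U2=1, U3=1, U4=0, U5=1, U6=0 [stuck-at-0], U7=1 → 1 — eliminated
Only U5 stuck-at-1 reproduces the observed 0.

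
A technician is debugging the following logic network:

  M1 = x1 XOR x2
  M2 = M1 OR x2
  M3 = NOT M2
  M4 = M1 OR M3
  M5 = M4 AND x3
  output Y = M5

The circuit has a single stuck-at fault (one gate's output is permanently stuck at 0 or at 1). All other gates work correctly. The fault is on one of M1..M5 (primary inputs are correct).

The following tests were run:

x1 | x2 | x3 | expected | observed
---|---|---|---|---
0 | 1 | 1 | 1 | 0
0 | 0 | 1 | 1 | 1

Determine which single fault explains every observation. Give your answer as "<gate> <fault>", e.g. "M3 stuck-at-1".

M1 stuck-at-0

Fault-free values for test 1 (x1=0, x2=1, x3=1): M1=1, M2=1, M3=0, M4=1, M5=1, giving Y=1. Observed 0.
Test 1: faults giving observed 0 are {M1 stuck-at-0, M4 stuck-at-0, M5 stuck-at-0}.
Test 2 (x1=0, x2=0, x3=1): fault-free M1=0, M2=0, M3=1, M4=1, M5=1 → 1; observed 1. Eliminates M4 stuck-at-0, M5 stuck-at-0.
Only M1 stuck-at-0 is consistent with every test.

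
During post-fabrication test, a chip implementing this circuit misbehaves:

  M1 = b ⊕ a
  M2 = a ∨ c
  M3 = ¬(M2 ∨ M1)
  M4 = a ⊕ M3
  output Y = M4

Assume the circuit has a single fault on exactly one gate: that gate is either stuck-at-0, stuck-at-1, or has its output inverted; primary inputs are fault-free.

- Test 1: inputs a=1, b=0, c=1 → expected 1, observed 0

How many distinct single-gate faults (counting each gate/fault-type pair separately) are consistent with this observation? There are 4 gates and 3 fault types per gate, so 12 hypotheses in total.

Fault-free: M1=1, M2=1, M3=0, M4=1 → 1. Observed 0.
  M1 stuck-at-0: output 1 ✗
  M1 stuck-at-1: output 1 ✗
  M1 inverted output: output 1 ✗
  M2 stuck-at-0: output 1 ✗
  M2 stuck-at-1: output 1 ✗
  M2 inverted output: output 1 ✗
  M3 stuck-at-0: output 1 ✗
  M3 stuck-at-1: output 0 ✓
  M3 inverted output: output 0 ✓
  M4 stuck-at-0: output 0 ✓
  M4 stuck-at-1: output 1 ✗
  M4 inverted output: output 0 ✓
Consistent faults: {M3 stuck-at-1, M3 inverted output, M4 stuck-at-0, M4 inverted output} — 4 in all.

4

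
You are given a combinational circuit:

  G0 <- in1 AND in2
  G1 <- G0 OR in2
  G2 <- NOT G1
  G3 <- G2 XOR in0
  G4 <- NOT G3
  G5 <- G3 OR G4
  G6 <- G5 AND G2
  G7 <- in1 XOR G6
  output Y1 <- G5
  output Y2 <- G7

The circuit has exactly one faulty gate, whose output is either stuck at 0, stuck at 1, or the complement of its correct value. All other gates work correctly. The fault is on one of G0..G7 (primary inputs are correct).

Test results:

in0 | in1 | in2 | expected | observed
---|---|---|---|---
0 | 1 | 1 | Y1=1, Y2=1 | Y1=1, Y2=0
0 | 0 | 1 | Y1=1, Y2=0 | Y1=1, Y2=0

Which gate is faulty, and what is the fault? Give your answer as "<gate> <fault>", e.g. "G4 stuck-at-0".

Fault-free values for test 1 (in0=0, in1=1, in2=1): G0=1, G1=1, G2=0, G3=0, G4=1, G5=1, G6=0, G7=1, giving Y1=1, Y2=1. Observed Y1=1, Y2=0.
Test 1: faults giving observed Y1=1, Y2=0 are {G1 stuck-at-0, G1 inverted output, G2 stuck-at-1, G2 inverted output, G6 stuck-at-1, G6 inverted output, G7 stuck-at-0, G7 inverted output}.
Test 2 (in0=0, in1=0, in2=1): fault-free G0=0, G1=1, G2=0, G3=0, G4=1, G5=1, G6=0, G7=0 → Y1=1, Y2=0; observed Y1=1, Y2=0. Eliminates G1 stuck-at-0, G1 inverted output, G2 stuck-at-1, G2 inverted output, G6 stuck-at-1, G6 inverted output, G7 inverted output.
Only G7 stuck-at-0 is consistent with every test.

G7 stuck-at-0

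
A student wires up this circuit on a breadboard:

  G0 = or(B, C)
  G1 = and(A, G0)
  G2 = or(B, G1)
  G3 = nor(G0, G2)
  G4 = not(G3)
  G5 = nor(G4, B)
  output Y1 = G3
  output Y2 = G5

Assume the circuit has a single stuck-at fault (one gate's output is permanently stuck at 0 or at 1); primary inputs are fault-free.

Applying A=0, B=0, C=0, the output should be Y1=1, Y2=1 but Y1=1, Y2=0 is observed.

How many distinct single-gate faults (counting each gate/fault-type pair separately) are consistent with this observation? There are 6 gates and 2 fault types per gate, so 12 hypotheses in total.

Fault-free: G0=0, G1=0, G2=0, G3=1, G4=0, G5=1 → Y1=1, Y2=1. Observed Y1=1, Y2=0.
  G0 stuck-at-0: output Y1=1, Y2=1 ✗
  G0 stuck-at-1: output Y1=0, Y2=0 ✗
  G1 stuck-at-0: output Y1=1, Y2=1 ✗
  G1 stuck-at-1: output Y1=0, Y2=0 ✗
  G2 stuck-at-0: output Y1=1, Y2=1 ✗
  G2 stuck-at-1: output Y1=0, Y2=0 ✗
  G3 stuck-at-0: output Y1=0, Y2=0 ✗
  G3 stuck-at-1: output Y1=1, Y2=1 ✗
  G4 stuck-at-0: output Y1=1, Y2=1 ✗
  G4 stuck-at-1: output Y1=1, Y2=0 ✓
  G5 stuck-at-0: output Y1=1, Y2=0 ✓
  G5 stuck-at-1: output Y1=1, Y2=1 ✗
Consistent faults: {G4 stuck-at-1, G5 stuck-at-0} — 2 in all.

2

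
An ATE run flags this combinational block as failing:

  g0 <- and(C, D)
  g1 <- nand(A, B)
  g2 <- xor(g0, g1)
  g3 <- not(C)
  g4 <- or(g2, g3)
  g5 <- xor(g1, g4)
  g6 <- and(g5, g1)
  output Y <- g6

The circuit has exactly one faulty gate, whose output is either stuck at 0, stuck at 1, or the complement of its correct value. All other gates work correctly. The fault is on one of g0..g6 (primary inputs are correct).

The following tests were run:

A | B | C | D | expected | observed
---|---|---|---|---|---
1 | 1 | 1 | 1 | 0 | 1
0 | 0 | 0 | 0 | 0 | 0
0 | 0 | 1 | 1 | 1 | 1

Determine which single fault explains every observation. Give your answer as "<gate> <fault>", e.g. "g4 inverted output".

Fault-free values for test 1 (A=1, B=1, C=1, D=1): g0=1, g1=0, g2=1, g3=0, g4=1, g5=1, g6=0, giving Y=0. Observed 1.
Test 1: faults giving observed 1 are {g1 stuck-at-1, g1 inverted output, g6 stuck-at-1, g6 inverted output}.
Test 2 (A=0, B=0, C=0, D=0): fault-free g0=0, g1=1, g2=1, g3=1, g4=1, g5=0, g6=0 → 0; observed 0. Eliminates g6 stuck-at-1, g6 inverted output.
Test 3 (A=0, B=0, C=1, D=1): fault-free g0=1, g1=1, g2=0, g3=0, g4=0, g5=1, g6=1 → 1; observed 1. Eliminates g1 inverted output.
Only g1 stuck-at-1 is consistent with every test.

g1 stuck-at-1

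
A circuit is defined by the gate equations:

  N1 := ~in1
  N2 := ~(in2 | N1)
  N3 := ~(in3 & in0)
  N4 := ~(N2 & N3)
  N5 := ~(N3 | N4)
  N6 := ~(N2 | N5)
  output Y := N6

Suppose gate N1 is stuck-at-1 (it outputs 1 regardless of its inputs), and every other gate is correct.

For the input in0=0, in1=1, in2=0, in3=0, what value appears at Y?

1

Propagate with N1 forced: N1=1 [stuck-at-1], N2=0, N3=1, N4=1, N5=0, N6=1.
So Y = 1. (Without the fault it would be 0.)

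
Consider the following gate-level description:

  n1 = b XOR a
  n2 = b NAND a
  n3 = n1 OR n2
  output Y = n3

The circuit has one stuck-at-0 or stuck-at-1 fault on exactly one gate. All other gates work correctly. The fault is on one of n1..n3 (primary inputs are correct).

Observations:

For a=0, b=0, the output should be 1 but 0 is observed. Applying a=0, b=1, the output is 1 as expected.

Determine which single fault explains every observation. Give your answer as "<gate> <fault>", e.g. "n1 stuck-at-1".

Fault-free values for test 1 (a=0, b=0): n1=0, n2=1, n3=1, giving Y=1. Observed 0.
Test 1: faults giving observed 0 are {n2 stuck-at-0, n3 stuck-at-0}.
Test 2 (a=0, b=1): fault-free n1=1, n2=1, n3=1 → 1; observed 1. Eliminates n3 stuck-at-0.
Only n2 stuck-at-0 is consistent with every test.

n2 stuck-at-0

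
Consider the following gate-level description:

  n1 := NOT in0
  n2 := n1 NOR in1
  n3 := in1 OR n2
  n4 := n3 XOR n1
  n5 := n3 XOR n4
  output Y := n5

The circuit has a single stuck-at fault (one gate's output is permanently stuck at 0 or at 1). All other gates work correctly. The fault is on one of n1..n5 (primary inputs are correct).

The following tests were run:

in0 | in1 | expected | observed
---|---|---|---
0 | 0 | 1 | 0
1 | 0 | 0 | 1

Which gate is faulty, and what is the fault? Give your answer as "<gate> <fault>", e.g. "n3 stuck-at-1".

Fault-free values for test 1 (in0=0, in1=0): n1=1, n2=0, n3=0, n4=1, n5=1, giving Y=1. Observed 0.
Test 1: faults giving observed 0 are {n1 stuck-at-0, n4 stuck-at-0, n5 stuck-at-0}.
Test 2 (in0=1, in1=0): fault-free n1=0, n2=1, n3=1, n4=1, n5=0 → 0; observed 1. Eliminates n1 stuck-at-0, n5 stuck-at-0.
Only n4 stuck-at-0 is consistent with every test.

n4 stuck-at-0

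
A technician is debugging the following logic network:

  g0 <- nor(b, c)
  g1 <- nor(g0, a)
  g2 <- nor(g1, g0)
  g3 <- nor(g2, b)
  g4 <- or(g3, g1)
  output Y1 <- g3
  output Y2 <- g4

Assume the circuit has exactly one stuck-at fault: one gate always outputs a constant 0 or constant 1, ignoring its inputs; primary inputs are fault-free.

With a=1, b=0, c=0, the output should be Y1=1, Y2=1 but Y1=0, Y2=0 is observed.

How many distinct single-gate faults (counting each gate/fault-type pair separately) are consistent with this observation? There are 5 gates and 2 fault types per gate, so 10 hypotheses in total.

3

Fault-free: g0=1, g1=0, g2=0, g3=1, g4=1 → Y1=1, Y2=1. Observed Y1=0, Y2=0.
  g0 stuck-at-0: output Y1=0, Y2=0 ✓
  g0 stuck-at-1: output Y1=1, Y2=1 ✗
  g1 stuck-at-0: output Y1=1, Y2=1 ✗
  g1 stuck-at-1: output Y1=1, Y2=1 ✗
  g2 stuck-at-0: output Y1=1, Y2=1 ✗
  g2 stuck-at-1: output Y1=0, Y2=0 ✓
  g3 stuck-at-0: output Y1=0, Y2=0 ✓
  g3 stuck-at-1: output Y1=1, Y2=1 ✗
  g4 stuck-at-0: output Y1=1, Y2=0 ✗
  g4 stuck-at-1: output Y1=1, Y2=1 ✗
Consistent faults: {g0 stuck-at-0, g2 stuck-at-1, g3 stuck-at-0} — 3 in all.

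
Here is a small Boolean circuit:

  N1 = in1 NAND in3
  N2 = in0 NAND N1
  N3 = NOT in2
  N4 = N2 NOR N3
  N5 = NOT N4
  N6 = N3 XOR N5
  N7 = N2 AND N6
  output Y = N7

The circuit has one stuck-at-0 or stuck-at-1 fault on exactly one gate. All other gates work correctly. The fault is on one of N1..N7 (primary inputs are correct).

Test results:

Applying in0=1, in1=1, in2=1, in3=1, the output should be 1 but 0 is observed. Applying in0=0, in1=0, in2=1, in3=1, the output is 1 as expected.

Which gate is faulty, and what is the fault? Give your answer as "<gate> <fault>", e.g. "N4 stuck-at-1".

N1 stuck-at-1

Fault-free values for test 1 (in0=1, in1=1, in2=1, in3=1): N1=0, N2=1, N3=0, N4=0, N5=1, N6=1, N7=1, giving Y=1. Observed 0.
Test 1: faults giving observed 0 are {N1 stuck-at-1, N2 stuck-at-0, N3 stuck-at-1, N4 stuck-at-1, N5 stuck-at-0, N6 stuck-at-0, N7 stuck-at-0}.
Test 2 (in0=0, in1=0, in2=1, in3=1): fault-free N1=1, N2=1, N3=0, N4=0, N5=1, N6=1, N7=1 → 1; observed 1. Eliminates N2 stuck-at-0, N3 stuck-at-1, N4 stuck-at-1, N5 stuck-at-0, N6 stuck-at-0, N7 stuck-at-0.
Only N1 stuck-at-1 is consistent with every test.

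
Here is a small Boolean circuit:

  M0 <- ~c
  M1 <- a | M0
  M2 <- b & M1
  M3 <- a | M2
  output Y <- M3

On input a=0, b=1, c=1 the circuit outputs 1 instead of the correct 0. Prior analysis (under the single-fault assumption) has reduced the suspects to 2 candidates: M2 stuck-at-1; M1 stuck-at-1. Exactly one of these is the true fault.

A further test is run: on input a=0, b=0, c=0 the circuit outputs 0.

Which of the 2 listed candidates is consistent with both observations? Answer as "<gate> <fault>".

M1 stuck-at-1

Evaluate each candidate on input a=0, b=0, c=0:
  M2 stuck-at-1: M0=1, M1=1, M2=1 [stuck-at-1], M3=1 → 1 — eliminated
  M1 stuck-at-1: M0=1, M1=1 [stuck-at-1], M2=0, M3=0 → 0 — matches
Only M1 stuck-at-1 reproduces the observed 0.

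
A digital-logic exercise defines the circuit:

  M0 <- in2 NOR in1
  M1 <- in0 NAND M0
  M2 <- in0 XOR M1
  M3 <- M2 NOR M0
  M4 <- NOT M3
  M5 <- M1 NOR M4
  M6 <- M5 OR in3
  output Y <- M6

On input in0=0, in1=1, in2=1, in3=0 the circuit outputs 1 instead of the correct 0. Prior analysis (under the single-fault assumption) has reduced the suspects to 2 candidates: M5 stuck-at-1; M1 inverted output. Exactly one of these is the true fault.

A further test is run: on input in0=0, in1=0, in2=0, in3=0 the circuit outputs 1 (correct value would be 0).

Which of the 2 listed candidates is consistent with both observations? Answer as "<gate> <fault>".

Evaluate each candidate on input in0=0, in1=0, in2=0, in3=0:
  M5 stuck-at-1: M0=1, M1=1, M2=1, M3=0, M4=1, M5=1 [stuck-at-1], M6=1 → 1 — matches
  M1 inverted output: M0=1, M1=0 [inverted output], M2=0, M3=0, M4=1, M5=0, M6=0 → 0 — eliminated
Only M5 stuck-at-1 reproduces the observed 1.

M5 stuck-at-1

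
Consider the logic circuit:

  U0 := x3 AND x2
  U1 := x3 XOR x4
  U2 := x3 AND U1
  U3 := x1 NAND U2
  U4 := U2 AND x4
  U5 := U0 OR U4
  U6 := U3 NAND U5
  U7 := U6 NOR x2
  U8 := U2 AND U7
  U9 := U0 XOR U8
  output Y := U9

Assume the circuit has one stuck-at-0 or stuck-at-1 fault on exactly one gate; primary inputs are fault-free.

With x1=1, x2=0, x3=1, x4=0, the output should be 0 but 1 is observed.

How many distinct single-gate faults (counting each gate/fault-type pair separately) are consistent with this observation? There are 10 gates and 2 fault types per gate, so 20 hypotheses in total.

5

Fault-free: U0=0, U1=1, U2=1, U3=0, U4=0, U5=0, U6=1, U7=0, U8=0, U9=0 → 0. Observed 1.
  U0: stuck-at-1 ✓; others ✗
  U1: none of the 2 fault types match ✗
  U2: none of the 2 fault types match ✗
  U3: none of the 2 fault types match ✗
  U4: none of the 2 fault types match ✗
  U5: none of the 2 fault types match ✗
  U6: stuck-at-0 ✓; others ✗
  U7: stuck-at-1 ✓; others ✗
  U8: stuck-at-1 ✓; others ✗
  U9: stuck-at-1 ✓; others ✗
Consistent faults: {U0 stuck-at-1, U6 stuck-at-0, U7 stuck-at-1, U8 stuck-at-1, U9 stuck-at-1} — 5 in all.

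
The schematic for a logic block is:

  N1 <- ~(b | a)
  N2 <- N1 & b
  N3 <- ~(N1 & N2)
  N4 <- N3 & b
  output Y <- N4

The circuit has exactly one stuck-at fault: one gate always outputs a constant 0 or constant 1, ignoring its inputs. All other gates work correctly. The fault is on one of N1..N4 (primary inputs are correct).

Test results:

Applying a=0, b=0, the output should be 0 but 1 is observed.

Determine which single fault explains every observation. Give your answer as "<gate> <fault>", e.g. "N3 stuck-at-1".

N4 stuck-at-1

Fault-free values for test 1 (a=0, b=0): N1=1, N2=0, N3=1, N4=0, giving Y=0. Observed 1.
Test 1: faults giving observed 1 are {N4 stuck-at-1}.
Only N4 stuck-at-1 is consistent with every test.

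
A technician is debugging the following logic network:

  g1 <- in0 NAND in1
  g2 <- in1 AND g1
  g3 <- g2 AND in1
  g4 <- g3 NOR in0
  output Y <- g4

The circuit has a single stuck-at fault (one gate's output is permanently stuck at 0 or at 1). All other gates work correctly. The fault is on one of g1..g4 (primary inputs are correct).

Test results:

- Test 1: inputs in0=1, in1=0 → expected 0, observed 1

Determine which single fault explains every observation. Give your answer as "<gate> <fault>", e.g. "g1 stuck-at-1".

Fault-free values for test 1 (in0=1, in1=0): g1=1, g2=0, g3=0, g4=0, giving Y=0. Observed 1.
Test 1: faults giving observed 1 are {g4 stuck-at-1}.
Only g4 stuck-at-1 is consistent with every test.

g4 stuck-at-1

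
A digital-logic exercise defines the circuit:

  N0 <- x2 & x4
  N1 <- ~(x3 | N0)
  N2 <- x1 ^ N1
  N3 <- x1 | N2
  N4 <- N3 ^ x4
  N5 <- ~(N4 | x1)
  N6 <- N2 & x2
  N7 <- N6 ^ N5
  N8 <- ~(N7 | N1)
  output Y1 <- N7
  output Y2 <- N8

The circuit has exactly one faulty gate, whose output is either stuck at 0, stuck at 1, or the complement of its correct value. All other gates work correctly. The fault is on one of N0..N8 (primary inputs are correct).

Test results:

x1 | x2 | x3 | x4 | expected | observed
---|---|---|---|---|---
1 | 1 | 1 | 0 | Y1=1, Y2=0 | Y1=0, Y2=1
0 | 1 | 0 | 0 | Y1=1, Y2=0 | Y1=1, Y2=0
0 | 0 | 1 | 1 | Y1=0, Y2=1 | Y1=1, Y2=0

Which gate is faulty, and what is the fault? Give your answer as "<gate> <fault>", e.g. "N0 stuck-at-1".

Fault-free values for test 1 (x1=1, x2=1, x3=1, x4=0): N0=0, N1=0, N2=1, N3=1, N4=1, N5=0, N6=1, N7=1, N8=0, giving Y1=1, Y2=0. Observed Y1=0, Y2=1.
Test 1: faults giving observed Y1=0, Y2=1 are {N2 stuck-at-0, N2 inverted output, N5 stuck-at-1, N5 inverted output, N6 stuck-at-0, N6 inverted output, N7 stuck-at-0, N7 inverted output}.
Test 2 (x1=0, x2=1, x3=0, x4=0): fault-free N0=0, N1=1, N2=1, N3=1, N4=1, N5=0, N6=1, N7=1, N8=0 → Y1=1, Y2=0; observed Y1=1, Y2=0. Eliminates N5 stuck-at-1, N5 inverted output, N6 stuck-at-0, N6 inverted output, N7 stuck-at-0, N7 inverted output.
Test 3 (x1=0, x2=0, x3=1, x4=1): fault-free N0=0, N1=0, N2=0, N3=0, N4=1, N5=0, N6=0, N7=0, N8=1 → Y1=0, Y2=1; observed Y1=1, Y2=0. Eliminates N2 stuck-at-0.
Only N2 inverted output is consistent with every test.

N2 inverted output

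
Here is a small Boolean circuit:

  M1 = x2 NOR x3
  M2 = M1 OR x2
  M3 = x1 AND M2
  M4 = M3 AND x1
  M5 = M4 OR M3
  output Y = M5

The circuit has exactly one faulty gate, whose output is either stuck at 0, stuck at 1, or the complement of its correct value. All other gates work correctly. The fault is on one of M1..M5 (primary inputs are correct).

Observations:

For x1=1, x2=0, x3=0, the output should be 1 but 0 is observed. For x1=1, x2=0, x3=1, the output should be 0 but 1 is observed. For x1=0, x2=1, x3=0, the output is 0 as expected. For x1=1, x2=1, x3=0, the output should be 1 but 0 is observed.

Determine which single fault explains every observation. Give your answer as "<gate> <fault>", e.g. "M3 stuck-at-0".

M2 inverted output

Fault-free values for test 1 (x1=1, x2=0, x3=0): M1=1, M2=1, M3=1, M4=1, M5=1, giving Y=1. Observed 0.
Test 1: faults giving observed 0 are {M1 stuck-at-0, M1 inverted output, M2 stuck-at-0, M2 inverted output, M3 stuck-at-0, M3 inverted output, M5 stuck-at-0, M5 inverted output}.
Test 2 (x1=1, x2=0, x3=1): fault-free M1=0, M2=0, M3=0, M4=0, M5=0 → 0; observed 1. Eliminates M1 stuck-at-0, M2 stuck-at-0, M3 stuck-at-0, M5 stuck-at-0.
Test 3 (x1=0, x2=1, x3=0): fault-free M1=0, M2=1, M3=0, M4=0, M5=0 → 0; observed 0. Eliminates M3 inverted output, M5 inverted output.
Test 4 (x1=1, x2=1, x3=0): fault-free M1=0, M2=1, M3=1, M4=1, M5=1 → 1; observed 0. Eliminates M1 inverted output.
Only M2 inverted output is consistent with every test.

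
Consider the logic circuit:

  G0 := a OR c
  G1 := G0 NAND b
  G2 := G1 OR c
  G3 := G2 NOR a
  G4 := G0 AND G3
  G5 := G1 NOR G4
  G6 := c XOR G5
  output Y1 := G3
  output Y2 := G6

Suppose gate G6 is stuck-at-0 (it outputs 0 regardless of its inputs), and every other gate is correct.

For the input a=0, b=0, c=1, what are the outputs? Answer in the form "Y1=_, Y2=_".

Propagate with G6 forced: G0=1, G1=1, G2=1, G3=0, G4=0, G5=0, G6=0 [stuck-at-0].
So the outputs are Y1=0, Y2=0. (Without the fault they would be Y1=0, Y2=1.)

Y1=0, Y2=0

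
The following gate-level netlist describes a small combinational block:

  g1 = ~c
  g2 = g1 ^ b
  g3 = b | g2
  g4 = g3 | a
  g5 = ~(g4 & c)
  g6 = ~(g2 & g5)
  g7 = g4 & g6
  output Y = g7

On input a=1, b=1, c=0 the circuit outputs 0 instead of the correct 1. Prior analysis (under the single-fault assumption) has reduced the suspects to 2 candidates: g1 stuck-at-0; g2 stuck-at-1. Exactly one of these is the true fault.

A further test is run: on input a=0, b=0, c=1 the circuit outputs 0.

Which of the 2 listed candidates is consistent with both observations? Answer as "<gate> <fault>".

Evaluate each candidate on input a=0, b=0, c=1:
  g1 stuck-at-0: g1=0 [stuck-at-0], g2=0, g3=0, g4=0, g5=1, g6=1, g7=0 → 0 — matches
  g2 stuck-at-1: g1=0, g2=1 [stuck-at-1], g3=1, g4=1, g5=0, g6=1, g7=1 → 1 — eliminated
Only g1 stuck-at-0 reproduces the observed 0.

g1 stuck-at-0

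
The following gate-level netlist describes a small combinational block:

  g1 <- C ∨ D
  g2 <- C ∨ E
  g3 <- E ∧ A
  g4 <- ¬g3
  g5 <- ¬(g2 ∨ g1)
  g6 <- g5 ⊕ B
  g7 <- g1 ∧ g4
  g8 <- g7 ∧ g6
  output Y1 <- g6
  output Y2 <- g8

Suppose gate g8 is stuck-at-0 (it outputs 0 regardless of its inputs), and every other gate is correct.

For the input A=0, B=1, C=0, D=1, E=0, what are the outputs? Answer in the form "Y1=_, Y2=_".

Propagate with g8 forced: g1=1, g2=0, g3=0, g4=1, g5=0, g6=1, g7=1, g8=0 [stuck-at-0].
So the outputs are Y1=1, Y2=0. (Without the fault they would be Y1=1, Y2=1.)

Y1=1, Y2=0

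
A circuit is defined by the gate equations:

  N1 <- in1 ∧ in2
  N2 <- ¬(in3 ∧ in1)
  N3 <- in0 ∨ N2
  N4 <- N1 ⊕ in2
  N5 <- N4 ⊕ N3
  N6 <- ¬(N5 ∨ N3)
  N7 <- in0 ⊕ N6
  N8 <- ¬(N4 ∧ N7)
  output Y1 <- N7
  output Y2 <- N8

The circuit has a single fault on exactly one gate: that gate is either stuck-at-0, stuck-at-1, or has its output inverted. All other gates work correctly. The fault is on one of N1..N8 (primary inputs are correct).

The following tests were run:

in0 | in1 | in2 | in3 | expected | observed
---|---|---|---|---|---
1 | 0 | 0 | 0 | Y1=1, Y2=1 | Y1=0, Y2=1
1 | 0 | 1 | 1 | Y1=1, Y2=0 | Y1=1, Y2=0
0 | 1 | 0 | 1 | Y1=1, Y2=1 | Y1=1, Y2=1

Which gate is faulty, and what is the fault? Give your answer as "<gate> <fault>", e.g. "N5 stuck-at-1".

N3 stuck-at-0

Fault-free values for test 1 (in0=1, in1=0, in2=0, in3=0): N1=0, N2=1, N3=1, N4=0, N5=1, N6=0, N7=1, N8=1, giving Y1=1, Y2=1. Observed Y1=0, Y2=1.
Test 1: faults giving observed Y1=0, Y2=1 are {N3 stuck-at-0, N3 inverted output, N6 stuck-at-1, N6 inverted output, N7 stuck-at-0, N7 inverted output}.
Test 2 (in0=1, in1=0, in2=1, in3=1): fault-free N1=0, N2=1, N3=1, N4=1, N5=0, N6=0, N7=1, N8=0 → Y1=1, Y2=0; observed Y1=1, Y2=0. Eliminates N6 stuck-at-1, N6 inverted output, N7 stuck-at-0, N7 inverted output.
Test 3 (in0=0, in1=1, in2=0, in3=1): fault-free N1=0, N2=0, N3=0, N4=0, N5=0, N6=1, N7=1, N8=1 → Y1=1, Y2=1; observed Y1=1, Y2=1. Eliminates N3 inverted output.
Only N3 stuck-at-0 is consistent with every test.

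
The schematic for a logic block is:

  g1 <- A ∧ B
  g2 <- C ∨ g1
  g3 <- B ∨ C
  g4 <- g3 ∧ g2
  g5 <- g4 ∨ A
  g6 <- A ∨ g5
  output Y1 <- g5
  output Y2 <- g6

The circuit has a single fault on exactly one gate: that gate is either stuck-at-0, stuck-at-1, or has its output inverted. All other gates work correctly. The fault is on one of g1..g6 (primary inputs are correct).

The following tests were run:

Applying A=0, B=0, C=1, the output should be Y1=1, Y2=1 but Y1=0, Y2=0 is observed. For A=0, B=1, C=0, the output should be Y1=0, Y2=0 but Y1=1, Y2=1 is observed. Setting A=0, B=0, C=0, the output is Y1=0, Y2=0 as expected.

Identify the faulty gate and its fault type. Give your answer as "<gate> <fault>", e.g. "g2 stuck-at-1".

Fault-free values for test 1 (A=0, B=0, C=1): g1=0, g2=1, g3=1, g4=1, g5=1, g6=1, giving Y1=1, Y2=1. Observed Y1=0, Y2=0.
Test 1: faults giving observed Y1=0, Y2=0 are {g2 stuck-at-0, g2 inverted output, g3 stuck-at-0, g3 inverted output, g4 stuck-at-0, g4 inverted output, g5 stuck-at-0, g5 inverted output}.
Test 2 (A=0, B=1, C=0): fault-free g1=0, g2=0, g3=1, g4=0, g5=0, g6=0 → Y1=0, Y2=0; observed Y1=1, Y2=1. Eliminates g2 stuck-at-0, g3 stuck-at-0, g3 inverted output, g4 stuck-at-0, g5 stuck-at-0.
Test 3 (A=0, B=0, C=0): fault-free g1=0, g2=0, g3=0, g4=0, g5=0, g6=0 → Y1=0, Y2=0; observed Y1=0, Y2=0. Eliminates g4 inverted output, g5 inverted output.
Only g2 inverted output is consistent with every test.

g2 inverted output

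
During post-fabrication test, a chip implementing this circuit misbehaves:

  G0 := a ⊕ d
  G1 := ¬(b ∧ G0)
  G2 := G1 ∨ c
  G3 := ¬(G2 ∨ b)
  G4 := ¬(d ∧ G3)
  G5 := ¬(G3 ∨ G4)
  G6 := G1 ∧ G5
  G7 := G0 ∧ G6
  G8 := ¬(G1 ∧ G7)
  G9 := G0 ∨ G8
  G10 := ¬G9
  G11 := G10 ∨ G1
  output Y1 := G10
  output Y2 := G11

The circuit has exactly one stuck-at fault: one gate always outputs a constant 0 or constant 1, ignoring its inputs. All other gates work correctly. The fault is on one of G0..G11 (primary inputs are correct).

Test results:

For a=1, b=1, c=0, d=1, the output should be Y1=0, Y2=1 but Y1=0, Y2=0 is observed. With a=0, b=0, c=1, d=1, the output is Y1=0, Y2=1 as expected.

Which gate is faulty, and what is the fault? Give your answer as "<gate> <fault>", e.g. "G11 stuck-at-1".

Fault-free values for test 1 (a=1, b=1, c=0, d=1): G0=0, G1=1, G2=1, G3=0, G4=1, G5=0, G6=0, G7=0, G8=1, G9=1, G10=0, G11=1, giving Y1=0, Y2=1. Observed Y1=0, Y2=0.
Test 1: faults giving observed Y1=0, Y2=0 are {G0 stuck-at-1, G1 stuck-at-0, G11 stuck-at-0}.
Test 2 (a=0, b=0, c=1, d=1): fault-free G0=1, G1=1, G2=1, G3=0, G4=1, G5=0, G6=0, G7=0, G8=1, G9=1, G10=0, G11=1 → Y1=0, Y2=1; observed Y1=0, Y2=1. Eliminates G1 stuck-at-0, G11 stuck-at-0.
Only G0 stuck-at-1 is consistent with every test.

G0 stuck-at-1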